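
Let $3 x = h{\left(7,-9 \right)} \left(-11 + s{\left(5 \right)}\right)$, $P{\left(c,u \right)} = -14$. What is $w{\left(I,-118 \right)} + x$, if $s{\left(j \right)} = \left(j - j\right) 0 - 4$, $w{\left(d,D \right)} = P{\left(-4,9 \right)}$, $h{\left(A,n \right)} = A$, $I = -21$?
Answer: $-49$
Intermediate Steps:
$w{\left(d,D \right)} = -14$
$s{\left(j \right)} = -4$ ($s{\left(j \right)} = 0 \cdot 0 - 4 = 0 - 4 = -4$)
$x = -35$ ($x = \frac{7 \left(-11 - 4\right)}{3} = \frac{7 \left(-15\right)}{3} = \frac{1}{3} \left(-105\right) = -35$)
$w{\left(I,-118 \right)} + x = -14 - 35 = -49$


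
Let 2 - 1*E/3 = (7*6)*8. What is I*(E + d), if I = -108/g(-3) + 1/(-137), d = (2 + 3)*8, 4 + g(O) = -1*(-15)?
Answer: 14244334/1507 ≈ 9452.1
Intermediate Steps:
g(O) = 11 (g(O) = -4 - 1*(-15) = -4 + 15 = 11)
E = -1002 (E = 6 - 3*7*6*8 = 6 - 126*8 = 6 - 3*336 = 6 - 1008 = -1002)
d = 40 (d = 5*8 = 40)
I = -14807/1507 (I = -108/11 + 1/(-137) = -108*1/11 + 1*(-1/137) = -108/11 - 1/137 = -14807/1507 ≈ -9.8255)
I*(E + d) = -14807*(-1002 + 40)/1507 = -14807/1507*(-962) = 14244334/1507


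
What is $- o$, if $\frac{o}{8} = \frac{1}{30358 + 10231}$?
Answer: $- \frac{8}{40589} \approx -0.0001971$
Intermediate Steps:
$o = \frac{8}{40589}$ ($o = \frac{8}{30358 + 10231} = \frac{8}{40589} \approx 0.0001971$)
$- o = \left(-1\right) \frac{8}{40589} = - \frac{8}{40589}$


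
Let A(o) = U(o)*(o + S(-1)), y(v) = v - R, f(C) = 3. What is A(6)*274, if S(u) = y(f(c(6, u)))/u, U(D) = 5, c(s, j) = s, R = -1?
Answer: 2740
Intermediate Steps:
y(v) = 1 + v (y(v) = v - 1*(-1) = v + 1 = 1 + v)
S(u) = 4/u (S(u) = (1 + 3)/u = 4/u)
A(o) = -20 + 5*o (A(o) = 5*(o + 4/(-1)) = 5*(o + 4*(-1)) = 5*(o - 4) = 5*(-4 + o) = -20 + 5*o)
A(6)*274 = (-20 + 5*6)*274 = (-20 + 30)*274 = 10*274 = 2740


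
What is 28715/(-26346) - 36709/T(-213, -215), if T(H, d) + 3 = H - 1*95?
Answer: 958204949/8193606 ≈ 116.95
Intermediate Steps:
T(H, d) = -98 + H (T(H, d) = -3 + (H - 1*95) = -3 + (H - 95) = -3 + (-95 + H) = -98 + H)
28715/(-26346) - 36709/T(-213, -215) = 28715/(-26346) - 36709/(-98 - 213) = 28715*(-1/26346) - 36709/(-311) = -28715/26346 - 36709*(-1/311) = -28715/26346 + 36709/311 = 958204949/8193606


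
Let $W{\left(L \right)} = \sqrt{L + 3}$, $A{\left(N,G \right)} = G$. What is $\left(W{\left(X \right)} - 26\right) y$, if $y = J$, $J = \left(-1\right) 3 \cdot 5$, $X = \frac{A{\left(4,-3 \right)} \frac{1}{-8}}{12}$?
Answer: $390 - \frac{15 \sqrt{194}}{8} \approx 363.88$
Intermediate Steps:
$X = \frac{1}{32}$ ($X = \frac{\left(-3\right) \frac{1}{-8}}{12} = \left(-3\right) \left(- \frac{1}{8}\right) \frac{1}{12} = \frac{3}{8} \cdot \frac{1}{12} = \frac{1}{32} \approx 0.03125$)
$J = -15$ ($J = \left(-3\right) 5 = -15$)
$y = -15$
$W{\left(L \right)} = \sqrt{3 + L}$
$\left(W{\left(X \right)} - 26\right) y = \left(\sqrt{3 + \frac{1}{32}} - 26\right) \left(-15\right) = \left(\sqrt{\frac{97}{32}} - 26\right) \left(-15\right) = \left(\frac{\sqrt{194}}{8} - 26\right) \left(-15\right) = \left(-26 + \frac{\sqrt{194}}{8}\right) \left(-15\right) = 390 - \frac{15 \sqrt{194}}{8}$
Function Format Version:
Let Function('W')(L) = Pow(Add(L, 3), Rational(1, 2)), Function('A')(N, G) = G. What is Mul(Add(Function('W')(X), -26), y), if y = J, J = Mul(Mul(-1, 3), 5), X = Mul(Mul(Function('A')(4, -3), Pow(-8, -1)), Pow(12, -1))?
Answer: Add(390, Mul(Rational(-15, 8), Pow(194, Rational(1, 2)))) ≈ 363.88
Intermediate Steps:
X = Rational(1, 32) (X = Mul(Mul(-3, Pow(-8, -1)), Pow(12, -1)) = Mul(Mul(-3, Rational(-1, 8)), Rational(1, 12)) = Mul(Rational(3, 8), Rational(1, 12)) = Rational(1, 32) ≈ 0.031250)
J = -15 (J = Mul(-3, 5) = -15)
y = -15
Function('W')(L) = Pow(Add(3, L), Rational(1, 2))
Mul(Add(Function('W')(X), -26), y) = Mul(Add(Pow(Add(3, Rational(1, 32)), Rational(1, 2)), -26), -15) = Mul(Add(Pow(Rational(97, 32), Rational(1, 2)), -26), -15) = Mul(Add(Mul(Rational(1, 8), Pow(194, Rational(1, 2))), -26), -15) = Mul(Add(-26, Mul(Rational(1, 8), Pow(194, Rational(1, 2)))), -15) = Add(390, Mul(Rational(-15, 8), Pow(194, Rational(1, 2))))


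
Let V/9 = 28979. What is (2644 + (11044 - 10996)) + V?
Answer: 263503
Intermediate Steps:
V = 260811 (V = 9*28979 = 260811)
(2644 + (11044 - 10996)) + V = (2644 + (11044 - 10996)) + 260811 = (2644 + 48) + 260811 = 2692 + 260811 = 263503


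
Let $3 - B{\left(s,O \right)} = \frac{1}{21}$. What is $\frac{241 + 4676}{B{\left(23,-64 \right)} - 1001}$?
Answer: $- \frac{103257}{20959} \approx -4.9266$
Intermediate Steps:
$B{\left(s,O \right)} = \frac{62}{21}$ ($B{\left(s,O \right)} = 3 - \frac{1}{21} = \frac{62}{21}$)
$\frac{241 + 4676}{B{\left(23,-64 \right)} - 1001} = \frac{241 + 4676}{\frac{62}{21} - 1001} = \frac{4917}{- \frac{20959}{21}} = 4917 \left(- \frac{21}{20959}\right) = - \frac{103257}{20959}$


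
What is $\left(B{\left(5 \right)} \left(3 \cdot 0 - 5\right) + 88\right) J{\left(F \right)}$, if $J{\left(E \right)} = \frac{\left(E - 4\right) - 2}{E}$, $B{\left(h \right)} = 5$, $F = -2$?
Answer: $252$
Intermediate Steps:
$J{\left(E \right)} = \frac{-6 + E}{E}$ ($J{\left(E \right)} = \frac{\left(-4 + E\right) - 2}{E} = \frac{-6 + E}{E}$)
$\left(B{\left(5 \right)} \left(3 \cdot 0 - 5\right) + 88\right) J{\left(F \right)} = \left(5 \left(3 \cdot 0 - 5\right) + 88\right) \frac{-6 - 2}{-2} = \left(5 \left(0 - 5\right) + 88\right) \left(\left(- \frac{1}{2}\right) \left(-8\right)\right) = \left(5 \left(-5\right) + 88\right) 4 = \left(-25 + 88\right) 4 = 63 \cdot 4 = 252$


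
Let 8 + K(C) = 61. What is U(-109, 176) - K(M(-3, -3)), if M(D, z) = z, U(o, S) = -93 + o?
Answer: -255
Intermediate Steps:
K(C) = 53 (K(C) = -8 + 61 = 53)
U(-109, 176) - K(M(-3, -3)) = (-93 - 109) - 1*53 = -202 - 53 = -255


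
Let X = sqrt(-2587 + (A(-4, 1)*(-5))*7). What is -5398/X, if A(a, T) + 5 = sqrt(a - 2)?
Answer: -5398/sqrt(-2412 - 35*I*sqrt(6)) ≈ -1.9518 - 109.86*I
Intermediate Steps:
A(a, T) = -5 + sqrt(-2 + a) (A(a, T) = -5 + sqrt(a - 2) = -5 + sqrt(-2 + a))
X = sqrt(-2412 - 35*I*sqrt(6)) (X = sqrt(-2587 + ((-5 + sqrt(-2 - 4))*(-5))*7) = sqrt(-2587 + ((-5 + sqrt(-6))*(-5))*7) = sqrt(-2587 + ((-5 + I*sqrt(6))*(-5))*7) = sqrt(-2587 + (25 - 5*I*sqrt(6))*7) = sqrt(-2587 + (175 - 35*I*sqrt(6))) = sqrt(-2412 - 35*I*sqrt(6)) ≈ 0.8727 - 49.12*I)
-5398/X = -5398/sqrt(-2412 - 35*I*sqrt(6))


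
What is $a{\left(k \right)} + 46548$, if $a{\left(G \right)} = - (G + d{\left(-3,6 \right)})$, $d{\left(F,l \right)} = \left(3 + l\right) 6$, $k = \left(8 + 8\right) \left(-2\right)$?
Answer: $46526$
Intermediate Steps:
$k = -32$ ($k = 16 \left(-2\right) = -32$)
$d{\left(F,l \right)} = 18 + 6 l$
$a{\left(G \right)} = -54 - G$ ($a{\left(G \right)} = - (G + \left(18 + 6 \cdot 6\right)) = - (G + \left(18 + 36\right)) = - (G + 54) = - (54 + G) = -54 - G$)
$a{\left(k \right)} + 46548 = \left(-54 - -32\right) + 46548 = \left(-54 + 32\right) + 46548 = -22 + 46548 = 46526$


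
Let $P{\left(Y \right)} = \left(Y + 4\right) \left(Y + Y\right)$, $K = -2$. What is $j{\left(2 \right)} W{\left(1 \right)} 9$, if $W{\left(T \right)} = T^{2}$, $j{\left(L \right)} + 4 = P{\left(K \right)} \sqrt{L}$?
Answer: $-36 - 72 \sqrt{2} \approx -137.82$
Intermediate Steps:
$P{\left(Y \right)} = 2 Y \left(4 + Y\right)$ ($P{\left(Y \right)} = \left(4 + Y\right) 2 Y = 2 Y \left(4 + Y\right)$)
$j{\left(L \right)} = -4 - 8 \sqrt{L}$ ($j{\left(L \right)} = -4 + 2 \left(-2\right) \left(4 - 2\right) \sqrt{L} = -4 + 2 \left(-2\right) 2 \sqrt{L} = -4 - 8 \sqrt{L}$)
$j{\left(2 \right)} W{\left(1 \right)} 9 = \left(-4 - 8 \sqrt{2}\right) 1^{2} \cdot 9 = \left(-4 - 8 \sqrt{2}\right) 1 \cdot 9 = \left(-4 - 8 \sqrt{2}\right) 9 = -36 - 72 \sqrt{2}$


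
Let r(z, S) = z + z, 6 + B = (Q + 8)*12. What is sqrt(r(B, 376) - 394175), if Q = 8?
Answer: I*sqrt(393803) ≈ 627.54*I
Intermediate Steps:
B = 186 (B = -6 + (8 + 8)*12 = -6 + 16*12 = -6 + 192 = 186)
r(z, S) = 2*z
sqrt(r(B, 376) - 394175) = sqrt(2*186 - 394175) = sqrt(372 - 394175) = sqrt(-393803) = I*sqrt(393803)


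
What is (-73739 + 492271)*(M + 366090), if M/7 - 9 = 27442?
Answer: 233644233404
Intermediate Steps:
M = 192157 (M = 63 + 7*27442 = 63 + 192094 = 192157)
(-73739 + 492271)*(M + 366090) = (-73739 + 492271)*(192157 + 366090) = 418532*558247 = 233644233404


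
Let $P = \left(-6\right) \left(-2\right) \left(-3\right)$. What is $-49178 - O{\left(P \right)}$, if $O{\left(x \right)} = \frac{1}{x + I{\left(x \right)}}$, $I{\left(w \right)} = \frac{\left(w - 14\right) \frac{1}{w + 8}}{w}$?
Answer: $- \frac{893514578}{18169} \approx -49178.0$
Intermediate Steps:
$P = -36$ ($P = 12 \left(-3\right) = -36$)
$I{\left(w \right)} = \frac{-14 + w}{w \left(8 + w\right)}$ ($I{\left(w \right)} = \frac{\left(-14 + w\right) \frac{1}{8 + w}}{w} = \frac{\frac{1}{8 + w} \left(-14 + w\right)}{w} = \frac{-14 + w}{w \left(8 + w\right)}$)
$O{\left(x \right)} = \frac{1}{x + \frac{-14 + x}{x \left(8 + x\right)}}$
$-49178 - O{\left(P \right)} = -49178 - - \frac{36 \left(8 - 36\right)}{-14 - 36 + \left(-36\right)^{2} \left(8 - 36\right)} = -49178 - \left(-36\right) \frac{1}{-14 - 36 + 1296 \left(-28\right)} \left(-28\right) = -49178 - \left(-36\right) \frac{1}{-14 - 36 - 36288} \left(-28\right) = -49178 - \left(-36\right) \frac{1}{-36338} \left(-28\right) = -49178 - \left(-36\right) \left(- \frac{1}{36338}\right) \left(-28\right) = -49178 - - \frac{504}{18169} = -49178 + \frac{504}{18169} = - \frac{893514578}{18169}$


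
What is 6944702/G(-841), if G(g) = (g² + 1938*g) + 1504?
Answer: -6944702/921073 ≈ -7.5398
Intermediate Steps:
G(g) = 1504 + g² + 1938*g
6944702/G(-841) = 6944702/(1504 + (-841)² + 1938*(-841)) = 6944702/(1504 + 707281 - 1629858) = 6944702/(-921073) = 6944702*(-1/921073) = -6944702/921073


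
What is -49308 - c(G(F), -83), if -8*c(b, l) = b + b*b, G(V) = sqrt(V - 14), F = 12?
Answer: -197233/4 + I*sqrt(2)/8 ≈ -49308.0 + 0.17678*I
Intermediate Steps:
G(V) = sqrt(-14 + V)
c(b, l) = -b/8 - b**2/8 (c(b, l) = -(b + b*b)/8 = -(b + b**2)/8 = -b/8 - b**2/8)
-49308 - c(G(F), -83) = -49308 - (-1)*sqrt(-14 + 12)*(1 + sqrt(-14 + 12))/8 = -49308 - (-1)*sqrt(-2)*(1 + sqrt(-2))/8 = -49308 - (-1)*I*sqrt(2)*(1 + I*sqrt(2))/8 = -49308 + I*sqrt(2)*(1 + I*sqrt(2))/8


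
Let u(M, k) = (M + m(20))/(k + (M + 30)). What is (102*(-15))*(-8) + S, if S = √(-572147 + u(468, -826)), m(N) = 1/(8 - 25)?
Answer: 12240 + I*√4447277680038/2788 ≈ 12240.0 + 756.41*I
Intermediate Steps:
m(N) = -1/17 (m(N) = 1/(-17) = -1/17)
u(M, k) = (-1/17 + M)/(30 + M + k) (u(M, k) = (M - 1/17)/(k + (M + 30)) = (-1/17 + M)/(k + (30 + M)) = (-1/17 + M)/(30 + M + k))
S = I*√4447277680038/2788 (S = √(-572147 + (-1/17 + 468)/(30 + 468 - 826)) = √(-572147 + (7955/17)/(-328)) = √(-572147 - 1/328*7955/17) = √(-572147 - 7955/5576) = √(-3190299627/5576) = I*√4447277680038/2788 ≈ 756.41*I)
(102*(-15))*(-8) + S = (102*(-15))*(-8) + I*√4447277680038/2788 = -1530*(-8) + I*√4447277680038/2788 = 12240 + I*√4447277680038/2788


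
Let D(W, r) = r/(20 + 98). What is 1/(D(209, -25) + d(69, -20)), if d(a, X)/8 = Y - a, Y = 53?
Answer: -118/15129 ≈ -0.0077996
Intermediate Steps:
D(W, r) = r/118
d(a, X) = 424 - 8*a (d(a, X) = 8*(53 - a) = 424 - 8*a)
1/(D(209, -25) + d(69, -20)) = 1/((1/118)*(-25) + (424 - 8*69)) = 1/(-25/118 + (424 - 552)) = 1/(-25/118 - 128) = 1/(-15129/118) = -118/15129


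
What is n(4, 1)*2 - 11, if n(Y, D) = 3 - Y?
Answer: -13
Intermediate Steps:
n(4, 1)*2 - 11 = (3 - 1*4)*2 - 11 = (3 - 4)*2 - 11 = -1*2 - 11 = -2 - 11 = -13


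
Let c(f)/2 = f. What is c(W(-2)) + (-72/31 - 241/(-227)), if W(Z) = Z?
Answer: -37021/7037 ≈ -5.2609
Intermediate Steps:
c(f) = 2*f
c(W(-2)) + (-72/31 - 241/(-227)) = 2*(-2) + (-72/31 - 241/(-227)) = -4 + (-72*1/31 - 241*(-1/227)) = -4 + (-72/31 + 241/227) = -4 - 8873/7037 = -37021/7037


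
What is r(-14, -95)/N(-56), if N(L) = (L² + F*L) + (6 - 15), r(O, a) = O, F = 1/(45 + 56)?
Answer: -1414/315771 ≈ -0.0044779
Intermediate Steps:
F = 1/101 ≈ 0.0099010
N(L) = -9 + L² + L/101 (N(L) = (L² + L/101) + (6 - 15) = (L² + L/101) - 9 = -9 + L² + L/101)
r(-14, -95)/N(-56) = -14/(-9 + (-56)² + (1/101)*(-56)) = -14/(-9 + 3136 - 56/101) = -14/315771/101 = -14*101/315771 = -1414/315771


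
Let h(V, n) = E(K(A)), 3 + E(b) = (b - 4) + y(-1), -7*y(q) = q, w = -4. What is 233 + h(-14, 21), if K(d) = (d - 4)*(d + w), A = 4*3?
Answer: 2031/7 ≈ 290.14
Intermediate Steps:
A = 12
K(d) = (-4 + d)**2 (K(d) = (d - 4)*(d - 4) = (-4 + d)*(-4 + d) = (-4 + d)**2)
y(q) = -q/7
E(b) = -48/7 + b (E(b) = -3 + ((b - 4) - 1/7*(-1)) = -3 + ((-4 + b) + 1/7) = -3 + (-27/7 + b) = -48/7 + b)
h(V, n) = 400/7 (h(V, n) = -48/7 + (16 + 12**2 - 8*12) = -48/7 + (16 + 144 - 96) = -48/7 + 64 = 400/7)
233 + h(-14, 21) = 233 + 400/7 = 2031/7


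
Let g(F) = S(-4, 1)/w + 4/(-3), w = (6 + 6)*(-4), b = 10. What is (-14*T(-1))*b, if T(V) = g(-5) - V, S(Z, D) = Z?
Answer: 35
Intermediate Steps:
w = -48 (w = 12*(-4) = -48)
g(F) = -5/4 (g(F) = -4/(-48) + 4/(-3) = -4*(-1/48) + 4*(-1/3) = 1/12 - 4/3 = -5/4)
T(V) = -5/4 - V
(-14*T(-1))*b = -14*(-5/4 - 1*(-1))*10 = -14*(-5/4 + 1)*10 = -14*(-1/4)*10 = (7/2)*10 = 35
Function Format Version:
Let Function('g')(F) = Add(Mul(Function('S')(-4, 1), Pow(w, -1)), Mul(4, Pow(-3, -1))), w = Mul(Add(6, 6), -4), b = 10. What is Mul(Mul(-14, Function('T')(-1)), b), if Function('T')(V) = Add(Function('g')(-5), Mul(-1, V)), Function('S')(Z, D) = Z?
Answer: 35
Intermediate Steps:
w = -48 (w = Mul(12, -4) = -48)
Function('g')(F) = Rational(-5, 4) (Function('g')(F) = Add(Mul(-4, Pow(-48, -1)), Mul(4, Pow(-3, -1))) = Add(Mul(-4, Rational(-1, 48)), Mul(4, Rational(-1, 3))) = Add(Rational(1, 12), Rational(-4, 3)) = Rational(-5, 4))
Function('T')(V) = Add(Rational(-5, 4), Mul(-1, V))
Mul(Mul(-14, Function('T')(-1)), b) = Mul(Mul(-14, Add(Rational(-5, 4), Mul(-1, -1))), 10) = Mul(Mul(-14, Add(Rational(-5, 4), 1)), 10) = Mul(Mul(-14, Rational(-1, 4)), 10) = Mul(Rational(7, 2), 10) = 35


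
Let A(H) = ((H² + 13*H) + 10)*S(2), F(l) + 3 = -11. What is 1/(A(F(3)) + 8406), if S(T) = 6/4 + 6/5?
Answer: 5/42354 ≈ 0.00011805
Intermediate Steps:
S(T) = 27/10 (S(T) = 6*(¼) + 6*(⅕) = 3/2 + 6/5 = 27/10)
F(l) = -14 (F(l) = -3 - 11 = -14)
A(H) = 27 + 27*H²/10 + 351*H/10 (A(H) = ((H² + 13*H) + 10)*(27/10) = (10 + H² + 13*H)*(27/10) = 27 + 27*H²/10 + 351*H/10)
1/(A(F(3)) + 8406) = 1/((27 + (27/10)*(-14)² + (351/10)*(-14)) + 8406) = 1/((27 + (27/10)*196 - 2457/5) + 8406) = 1/((27 + 2646/5 - 2457/5) + 8406) = 1/(324/5 + 8406) = 1/(42354/5) = 5/42354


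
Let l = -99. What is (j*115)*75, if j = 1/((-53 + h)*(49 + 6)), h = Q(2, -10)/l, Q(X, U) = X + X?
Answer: -15525/5251 ≈ -2.9566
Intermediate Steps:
Q(X, U) = 2*X
h = -4/99 (h = (2*2)/(-99) = 4*(-1/99) = -4/99 ≈ -0.040404)
j = -9/26255 (j = 1/((-53 - 4/99)*(49 + 6)) = 1/(-5251/99*55) = 1/(-26255/9) = -9/26255 ≈ -0.00034279)
(j*115)*75 = -9/26255*115*75 = -207/5251*75 = -15525/5251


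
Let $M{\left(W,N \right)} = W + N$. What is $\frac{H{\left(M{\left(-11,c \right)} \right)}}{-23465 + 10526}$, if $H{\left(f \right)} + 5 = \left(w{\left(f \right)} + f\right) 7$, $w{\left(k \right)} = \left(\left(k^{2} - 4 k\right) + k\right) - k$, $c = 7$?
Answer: $- \frac{191}{12939} \approx -0.014762$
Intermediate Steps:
$M{\left(W,N \right)} = N + W$
$w{\left(k \right)} = k^{2} - 4 k$ ($w{\left(k \right)} = \left(k^{2} - 3 k\right) - k = k^{2} - 4 k$)
$H{\left(f \right)} = -5 + 7 f + 7 f \left(-4 + f\right)$ ($H{\left(f \right)} = -5 + \left(f \left(-4 + f\right) + f\right) 7 = -5 + \left(f + f \left(-4 + f\right)\right) 7 = -5 + \left(7 f + 7 f \left(-4 + f\right)\right) = -5 + 7 f + 7 f \left(-4 + f\right)$)
$\frac{H{\left(M{\left(-11,c \right)} \right)}}{-23465 + 10526} = \frac{-5 - 21 \left(7 - 11\right) + 7 \left(7 - 11\right)^{2}}{-23465 + 10526} = \frac{-5 - -84 + 7 \left(-4\right)^{2}}{-12939} = \left(-5 + 84 + 7 \cdot 16\right) \left(- \frac{1}{12939}\right) = \left(-5 + 84 + 112\right) \left(- \frac{1}{12939}\right) = 191 \left(- \frac{1}{12939}\right) = - \frac{191}{12939}$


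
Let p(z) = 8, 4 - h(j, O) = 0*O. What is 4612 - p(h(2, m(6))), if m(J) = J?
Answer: 4604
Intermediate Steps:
h(j, O) = 4 (h(j, O) = 4 - 0*O = 4 - 1*0 = 4 + 0 = 4)
4612 - p(h(2, m(6))) = 4612 - 1*8 = 4612 - 8 = 4604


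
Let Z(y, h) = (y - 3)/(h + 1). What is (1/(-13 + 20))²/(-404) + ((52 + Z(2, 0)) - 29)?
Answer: 435511/19796 ≈ 22.000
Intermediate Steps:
Z(y, h) = (-3 + y)/(1 + h)
(1/(-13 + 20))²/(-404) + ((52 + Z(2, 0)) - 29) = (1/(-13 + 20))²/(-404) + ((52 + (-3 + 2)/(1 + 0)) - 29) = -(1/7)²/404 + ((52 - 1/1) - 29) = -(⅐)²/404 + ((52 + 1*(-1)) - 29) = -1/404*1/49 + ((52 - 1) - 29) = -1/19796 + (51 - 29) = -1/19796 + 22 = 435511/19796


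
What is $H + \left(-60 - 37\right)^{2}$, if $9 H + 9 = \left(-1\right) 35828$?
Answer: $\frac{48844}{9} \approx 5427.1$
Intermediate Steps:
$H = - \frac{35837}{9}$ ($H = -1 + \frac{\left(-1\right) 35828}{9} = -1 + \frac{1}{9} \left(-35828\right) = -1 - \frac{35828}{9} = - \frac{35837}{9} \approx -3981.9$)
$H + \left(-60 - 37\right)^{2} = - \frac{35837}{9} + \left(-60 - 37\right)^{2} = - \frac{35837}{9} + \left(-97\right)^{2} = - \frac{35837}{9} + 9409 = \frac{48844}{9}$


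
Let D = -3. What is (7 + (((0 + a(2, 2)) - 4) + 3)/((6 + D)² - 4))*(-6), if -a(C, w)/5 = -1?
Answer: -234/5 ≈ -46.800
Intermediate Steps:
a(C, w) = 5 (a(C, w) = -5*(-1) = 5)
(7 + (((0 + a(2, 2)) - 4) + 3)/((6 + D)² - 4))*(-6) = (7 + (((0 + 5) - 4) + 3)/((6 - 3)² - 4))*(-6) = (7 + ((5 - 4) + 3)/(3² - 4))*(-6) = (7 + (1 + 3)/(9 - 4))*(-6) = (7 + 4/5)*(-6) = (7 + 4*(⅕))*(-6) = (7 + ⅘)*(-6) = (39/5)*(-6) = -234/5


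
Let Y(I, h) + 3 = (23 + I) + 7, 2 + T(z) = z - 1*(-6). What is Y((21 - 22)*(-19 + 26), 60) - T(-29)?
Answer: 45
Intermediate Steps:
T(z) = 4 + z (T(z) = -2 + (z - 1*(-6)) = -2 + (z + 6) = -2 + (6 + z) = 4 + z)
Y(I, h) = 27 + I (Y(I, h) = -3 + ((23 + I) + 7) = -3 + (30 + I) = 27 + I)
Y((21 - 22)*(-19 + 26), 60) - T(-29) = (27 + (21 - 22)*(-19 + 26)) - (4 - 29) = (27 - 1*7) - 1*(-25) = (27 - 7) + 25 = 20 + 25 = 45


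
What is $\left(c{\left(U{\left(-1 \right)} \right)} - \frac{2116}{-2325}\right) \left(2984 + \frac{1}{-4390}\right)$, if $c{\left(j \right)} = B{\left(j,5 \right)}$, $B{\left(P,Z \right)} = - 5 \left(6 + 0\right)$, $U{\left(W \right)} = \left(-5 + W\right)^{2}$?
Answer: $- \frac{442994550103}{5103375} \approx -86804.0$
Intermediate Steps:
$B{\left(P,Z \right)} = -30$ ($B{\left(P,Z \right)} = \left(-5\right) 6 = -30$)
$c{\left(j \right)} = -30$
$\left(c{\left(U{\left(-1 \right)} \right)} - \frac{2116}{-2325}\right) \left(2984 + \frac{1}{-4390}\right) = \left(-30 - \frac{2116}{-2325}\right) \left(2984 + \frac{1}{-4390}\right) = \left(-30 - - \frac{2116}{2325}\right) \left(2984 - \frac{1}{4390}\right) = \left(-30 + \frac{2116}{2325}\right) \frac{13099759}{4390} = \left(- \frac{67634}{2325}\right) \frac{13099759}{4390} = - \frac{442994550103}{5103375}$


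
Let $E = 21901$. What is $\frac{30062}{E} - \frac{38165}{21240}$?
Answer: $- \frac{39466957}{93035448} \approx -0.42421$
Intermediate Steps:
$\frac{30062}{E} - \frac{38165}{21240} = \frac{30062}{21901} - \frac{38165}{21240} = 30062 \cdot \frac{1}{21901} - \frac{7633}{4248} = \frac{30062}{21901} - \frac{7633}{4248} = - \frac{39466957}{93035448}$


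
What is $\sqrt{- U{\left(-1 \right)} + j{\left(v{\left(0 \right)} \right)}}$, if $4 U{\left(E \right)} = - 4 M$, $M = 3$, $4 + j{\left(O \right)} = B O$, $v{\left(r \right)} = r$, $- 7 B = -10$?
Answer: $i \approx 1.0 i$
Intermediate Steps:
$B = \frac{10}{7}$ ($B = \left(- \frac{1}{7}\right) \left(-10\right) = \frac{10}{7} \approx 1.4286$)
$j{\left(O \right)} = -4 + \frac{10 O}{7}$
$U{\left(E \right)} = -3$ ($U{\left(E \right)} = \frac{\left(-4\right) 3}{4} = \frac{1}{4} \left(-12\right) = -3$)
$\sqrt{- U{\left(-1 \right)} + j{\left(v{\left(0 \right)} \right)}} = \sqrt{\left(-1\right) \left(-3\right) + \left(-4 + \frac{10}{7} \cdot 0\right)} = \sqrt{3 + \left(-4 + 0\right)} = \sqrt{3 - 4} = \sqrt{-1} = i$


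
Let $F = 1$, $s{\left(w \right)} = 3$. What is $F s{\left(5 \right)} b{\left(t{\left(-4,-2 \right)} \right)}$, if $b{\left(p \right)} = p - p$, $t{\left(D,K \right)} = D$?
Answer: $0$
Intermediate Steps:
$b{\left(p \right)} = 0$
$F s{\left(5 \right)} b{\left(t{\left(-4,-2 \right)} \right)} = 1 \cdot 3 \cdot 0 = 3 \cdot 0 = 0$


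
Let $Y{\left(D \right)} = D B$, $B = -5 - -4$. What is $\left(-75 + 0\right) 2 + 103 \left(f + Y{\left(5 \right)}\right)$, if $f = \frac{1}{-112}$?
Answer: $- \frac{74583}{112} \approx -665.92$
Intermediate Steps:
$B = -1$ ($B = -5 + 4 = -1$)
$f = - \frac{1}{112} \approx -0.0089286$
$Y{\left(D \right)} = - D$ ($Y{\left(D \right)} = D \left(-1\right) = - D$)
$\left(-75 + 0\right) 2 + 103 \left(f + Y{\left(5 \right)}\right) = \left(-75 + 0\right) 2 + 103 \left(- \frac{1}{112} - 5\right) = \left(-75\right) 2 + 103 \left(- \frac{1}{112} - 5\right) = -150 + 103 \left(- \frac{561}{112}\right) = -150 - \frac{57783}{112} = - \frac{74583}{112}$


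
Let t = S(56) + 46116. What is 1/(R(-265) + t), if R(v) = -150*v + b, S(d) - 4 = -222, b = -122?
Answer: 1/85526 ≈ 1.1692e-5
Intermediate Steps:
S(d) = -218 (S(d) = 4 - 222 = -218)
t = 45898 (t = -218 + 46116 = 45898)
R(v) = -122 - 150*v (R(v) = -150*v - 122 = -122 - 150*v)
1/(R(-265) + t) = 1/((-122 - 150*(-265)) + 45898) = 1/((-122 + 39750) + 45898) = 1/(39628 + 45898) = 1/85526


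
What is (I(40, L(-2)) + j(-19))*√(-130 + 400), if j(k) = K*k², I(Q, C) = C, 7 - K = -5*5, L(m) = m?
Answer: 34650*√30 ≈ 1.8979e+5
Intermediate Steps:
K = 32 (K = 7 - (-5)*5 = 7 - 1*(-25) = 7 + 25 = 32)
j(k) = 32*k²
(I(40, L(-2)) + j(-19))*√(-130 + 400) = (-2 + 32*(-19)²)*√(-130 + 400) = (-2 + 32*361)*√270 = (-2 + 11552)*(3*√30) = 11550*(3*√30) = 34650*√30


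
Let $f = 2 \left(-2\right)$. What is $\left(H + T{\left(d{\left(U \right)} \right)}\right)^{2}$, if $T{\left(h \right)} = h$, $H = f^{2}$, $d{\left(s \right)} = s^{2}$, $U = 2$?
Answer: $400$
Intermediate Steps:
$f = -4$
$H = 16$ ($H = \left(-4\right)^{2} = 16$)
$\left(H + T{\left(d{\left(U \right)} \right)}\right)^{2} = \left(16 + 2^{2}\right)^{2} = \left(16 + 4\right)^{2} = 20^{2} = 400$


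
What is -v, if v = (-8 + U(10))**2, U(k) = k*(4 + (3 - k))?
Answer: -1444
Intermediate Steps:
U(k) = k*(7 - k)
v = 1444 (v = (-8 + 10*(7 - 1*10))**2 = (-8 + 10*(7 - 10))**2 = (-8 + 10*(-3))**2 = (-8 - 30)**2 = (-38)**2 = 1444)
-v = -1*1444 = -1444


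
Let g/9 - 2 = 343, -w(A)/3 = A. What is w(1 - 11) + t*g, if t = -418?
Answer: -1297860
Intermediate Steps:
w(A) = -3*A
g = 3105 (g = 18 + 9*343 = 18 + 3087 = 3105)
w(1 - 11) + t*g = -3*(1 - 11) - 418*3105 = -3*(-10) - 1297890 = 30 - 1297890 = -1297860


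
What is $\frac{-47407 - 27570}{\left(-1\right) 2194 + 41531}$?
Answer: $- \frac{74977}{39337} \approx -1.906$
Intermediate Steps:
$\frac{-47407 - 27570}{\left(-1\right) 2194 + 41531} = - \frac{74977}{-2194 + 41531} = - \frac{74977}{39337}$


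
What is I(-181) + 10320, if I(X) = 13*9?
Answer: 10437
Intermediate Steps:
I(X) = 117
I(-181) + 10320 = 117 + 10320 = 10437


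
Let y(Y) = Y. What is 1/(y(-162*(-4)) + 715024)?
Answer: 1/715672 ≈ 1.3973e-6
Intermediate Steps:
1/(y(-162*(-4)) + 715024) = 1/(-162*(-4) + 715024) = 1/(648 + 715024) = 1/715672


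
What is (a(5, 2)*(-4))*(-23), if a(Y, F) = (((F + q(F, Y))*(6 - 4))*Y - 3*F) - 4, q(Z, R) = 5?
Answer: 5520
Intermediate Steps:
a(Y, F) = -4 - 3*F + Y*(10 + 2*F) (a(Y, F) = (((F + 5)*(6 - 4))*Y - 3*F) - 4 = (((5 + F)*2)*Y - 3*F) - 4 = ((10 + 2*F)*Y - 3*F) - 4 = (Y*(10 + 2*F) - 3*F) - 4 = (-3*F + Y*(10 + 2*F)) - 4 = -4 - 3*F + Y*(10 + 2*F))
(a(5, 2)*(-4))*(-23) = ((-4 - 3*2 + 10*5 + 2*2*5)*(-4))*(-23) = ((-4 - 6 + 50 + 20)*(-4))*(-23) = (60*(-4))*(-23) = -240*(-23) = 5520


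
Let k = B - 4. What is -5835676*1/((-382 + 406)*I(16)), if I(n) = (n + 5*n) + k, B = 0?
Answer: -1458919/552 ≈ -2643.0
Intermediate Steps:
k = -4 (k = 0 - 4 = -4)
I(n) = -4 + 6*n (I(n) = (n + 5*n) - 4 = 6*n - 4 = -4 + 6*n)
-5835676*1/((-382 + 406)*I(16)) = -5835676*1/((-382 + 406)*(-4 + 6*16)) = -5835676*1/(24*(-4 + 96)) = -5835676/(92*24) = -5835676/2208 = -5835676*1/2208 = -1458919/552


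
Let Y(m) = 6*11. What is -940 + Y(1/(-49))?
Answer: -874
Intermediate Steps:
Y(m) = 66
-940 + Y(1/(-49)) = -940 + 66 = -874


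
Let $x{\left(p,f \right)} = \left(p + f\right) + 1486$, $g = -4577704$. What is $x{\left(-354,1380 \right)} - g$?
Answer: $4580216$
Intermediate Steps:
$x{\left(p,f \right)} = 1486 + f + p$ ($x{\left(p,f \right)} = \left(f + p\right) + 1486 = 1486 + f + p$)
$x{\left(-354,1380 \right)} - g = \left(1486 + 1380 - 354\right) - -4577704 = 2512 + 4577704 = 4580216$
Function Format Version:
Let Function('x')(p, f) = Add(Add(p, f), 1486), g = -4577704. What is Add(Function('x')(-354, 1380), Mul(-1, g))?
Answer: 4580216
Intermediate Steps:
Function('x')(p, f) = Add(1486, f, p) (Function('x')(p, f) = Add(Add(f, p), 1486) = Add(1486, f, p))
Add(Function('x')(-354, 1380), Mul(-1, g)) = Add(Add(1486, 1380, -354), Mul(-1, -4577704)) = Add(2512, 4577704) = 4580216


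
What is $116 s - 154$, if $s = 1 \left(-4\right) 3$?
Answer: $-1546$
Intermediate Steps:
$s = -12$ ($s = \left(-4\right) 3 = -12$)
$116 s - 154 = 116 \left(-12\right) - 154 = -1392 - 154 = -1546$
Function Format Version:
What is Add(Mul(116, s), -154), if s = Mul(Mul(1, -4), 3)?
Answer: -1546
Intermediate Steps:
s = -12 (s = Mul(-4, 3) = -12)
Add(Mul(116, s), -154) = Add(Mul(116, -12), -154) = Add(-1392, -154) = -1546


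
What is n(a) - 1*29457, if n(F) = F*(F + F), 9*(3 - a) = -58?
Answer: -2371567/81 ≈ -29279.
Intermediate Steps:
a = 85/9 (a = 3 - 1/9*(-58) = 3 + 58/9 = 85/9 ≈ 9.4444)
n(F) = 2*F**2 (n(F) = F*(2*F) = 2*F**2)
n(a) - 1*29457 = 2*(85/9)**2 - 1*29457 = 2*(7225/81) - 29457 = 14450/81 - 29457 = -2371567/81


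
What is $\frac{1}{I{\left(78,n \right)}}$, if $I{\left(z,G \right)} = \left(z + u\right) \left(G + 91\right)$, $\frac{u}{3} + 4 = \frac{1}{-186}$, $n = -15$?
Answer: $\frac{31}{155458} \approx 0.00019941$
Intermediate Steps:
$u = - \frac{745}{62}$ ($u = -12 + \frac{3}{-186} = -12 + 3 \left(- \frac{1}{186}\right) = -12 - \frac{1}{62} = - \frac{745}{62} \approx -12.016$)
$I{\left(z,G \right)} = \left(91 + G\right) \left(- \frac{745}{62} + z\right)$ ($I{\left(z,G \right)} = \left(z - \frac{745}{62}\right) \left(G + 91\right) = \left(- \frac{745}{62} + z\right) \left(91 + G\right) = \left(91 + G\right) \left(- \frac{745}{62} + z\right)$)
$\frac{1}{I{\left(78,n \right)}} = \frac{1}{- \frac{67795}{62} + 91 \cdot 78 - - \frac{11175}{62} - 1170} = \frac{1}{- \frac{67795}{62} + 7098 + \frac{11175}{62} - 1170} = \frac{1}{\frac{155458}{31}} = \frac{31}{155458}$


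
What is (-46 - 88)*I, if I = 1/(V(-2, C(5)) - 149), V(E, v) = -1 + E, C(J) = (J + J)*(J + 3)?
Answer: 67/76 ≈ 0.88158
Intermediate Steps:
C(J) = 2*J*(3 + J) (C(J) = (2*J)*(3 + J) = 2*J*(3 + J))
I = -1/152 (I = 1/((-1 - 2) - 149) = 1/(-3 - 149) = 1/(-152) = -1/152 ≈ -0.0065789)
(-46 - 88)*I = (-46 - 88)*(-1/152) = -134*(-1/152) = 67/76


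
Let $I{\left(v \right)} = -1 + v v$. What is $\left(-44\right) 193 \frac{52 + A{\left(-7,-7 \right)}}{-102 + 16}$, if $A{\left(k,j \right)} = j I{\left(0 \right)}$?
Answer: $\frac{250514}{43} \approx 5825.9$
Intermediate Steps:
$I{\left(v \right)} = -1 + v^{2}$
$A{\left(k,j \right)} = - j$ ($A{\left(k,j \right)} = j \left(-1 + 0^{2}\right) = j \left(-1 + 0\right) = j \left(-1\right) = - j$)
$\left(-44\right) 193 \frac{52 + A{\left(-7,-7 \right)}}{-102 + 16} = \left(-44\right) 193 \frac{52 - -7}{-102 + 16} = - 8492 \frac{52 + 7}{-86} = - 8492 \cdot 59 \left(- \frac{1}{86}\right) = \left(-8492\right) \left(- \frac{59}{86}\right) = \frac{250514}{43}$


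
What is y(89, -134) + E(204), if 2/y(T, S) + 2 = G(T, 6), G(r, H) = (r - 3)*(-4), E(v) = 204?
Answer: 35291/173 ≈ 203.99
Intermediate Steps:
G(r, H) = 12 - 4*r (G(r, H) = (-3 + r)*(-4) = 12 - 4*r)
y(T, S) = 2/(10 - 4*T) (y(T, S) = 2/(-2 + (12 - 4*T)) = 2/(10 - 4*T))
y(89, -134) + E(204) = -1/(-5 + 2*89) + 204 = -1/(-5 + 178) + 204 = -1/173 + 204 = 35291/173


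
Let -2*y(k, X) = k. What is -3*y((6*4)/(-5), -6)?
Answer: -36/5 ≈ -7.2000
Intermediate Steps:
y(k, X) = -k/2
-3*y((6*4)/(-5), -6) = -(-3)*(6*4)/(-5)/2 = -(-3)*24*(-1/5)/2 = -(-3)*(-24)/(2*5) = -3*12/5 = -36/5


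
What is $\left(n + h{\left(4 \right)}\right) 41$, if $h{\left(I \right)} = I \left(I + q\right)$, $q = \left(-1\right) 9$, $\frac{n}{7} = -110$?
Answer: $-32390$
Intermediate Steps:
$n = -770$ ($n = 7 \left(-110\right) = -770$)
$q = -9$
$h{\left(I \right)} = I \left(-9 + I\right)$ ($h{\left(I \right)} = I \left(I - 9\right) = I \left(-9 + I\right)$)
$\left(n + h{\left(4 \right)}\right) 41 = \left(-770 + 4 \left(-9 + 4\right)\right) 41 = \left(-770 + 4 \left(-5\right)\right) 41 = \left(-770 - 20\right) 41 = \left(-790\right) 41 = -32390$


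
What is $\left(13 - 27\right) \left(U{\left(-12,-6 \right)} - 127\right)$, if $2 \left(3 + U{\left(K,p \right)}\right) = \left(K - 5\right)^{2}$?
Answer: $-203$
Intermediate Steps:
$U{\left(K,p \right)} = -3 + \frac{\left(-5 + K\right)^{2}}{2}$ ($U{\left(K,p \right)} = -3 + \frac{\left(K - 5\right)^{2}}{2} = -3 + \frac{\left(-5 + K\right)^{2}}{2}$)
$\left(13 - 27\right) \left(U{\left(-12,-6 \right)} - 127\right) = \left(13 - 27\right) \left(\left(-3 + \frac{\left(-5 - 12\right)^{2}}{2}\right) - 127\right) = \left(13 - 27\right) \left(\left(-3 + \frac{\left(-17\right)^{2}}{2}\right) - 127\right) = - 14 \left(\left(-3 + \frac{1}{2} \cdot 289\right) - 127\right) = - 14 \left(\left(-3 + \frac{289}{2}\right) - 127\right) = - 14 \left(\frac{283}{2} - 127\right) = \left(-14\right) \frac{29}{2} = -203$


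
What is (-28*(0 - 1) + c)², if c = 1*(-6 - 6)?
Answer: 256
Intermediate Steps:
c = -12 (c = 1*(-12) = -12)
(-28*(0 - 1) + c)² = (-28*(0 - 1) - 12)² = (-28*(-1) - 12)² = (-7*(-4) - 12)² = (28 - 12)² = 16² = 256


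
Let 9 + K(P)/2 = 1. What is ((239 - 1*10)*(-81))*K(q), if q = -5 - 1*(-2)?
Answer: 296784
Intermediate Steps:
q = -3 (q = -5 + 2 = -3)
K(P) = -16 (K(P) = -18 + 2*1 = -18 + 2 = -16)
((239 - 1*10)*(-81))*K(q) = ((239 - 1*10)*(-81))*(-16) = ((239 - 10)*(-81))*(-16) = (229*(-81))*(-16) = -18549*(-16) = 296784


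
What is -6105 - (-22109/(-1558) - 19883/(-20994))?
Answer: -50045363630/8177163 ≈ -6120.1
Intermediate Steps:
-6105 - (-22109/(-1558) - 19883/(-20994)) = -6105 - (-22109*(-1/1558) - 19883*(-1/20994)) = -6105 - (22109/1558 + 19883/20994) = -6105 - 1*123783515/8177163 = -6105 - 123783515/8177163 = -50045363630/8177163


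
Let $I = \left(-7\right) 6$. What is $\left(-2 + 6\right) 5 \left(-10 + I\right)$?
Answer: $-1040$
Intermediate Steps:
$I = -42$
$\left(-2 + 6\right) 5 \left(-10 + I\right) = \left(-2 + 6\right) 5 \left(-10 - 42\right) = 4 \cdot 5 \left(-52\right) = 20 \left(-52\right) = -1040$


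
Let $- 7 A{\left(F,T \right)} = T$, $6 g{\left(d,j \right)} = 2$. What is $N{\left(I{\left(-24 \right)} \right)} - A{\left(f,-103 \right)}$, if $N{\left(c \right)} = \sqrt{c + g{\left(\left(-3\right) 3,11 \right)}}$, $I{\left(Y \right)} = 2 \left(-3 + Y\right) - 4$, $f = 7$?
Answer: $- \frac{103}{7} + \frac{i \sqrt{519}}{3} \approx -14.714 + 7.5939 i$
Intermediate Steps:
$I{\left(Y \right)} = -10 + 2 Y$ ($I{\left(Y \right)} = \left(-6 + 2 Y\right) - 4 = -10 + 2 Y$)
$g{\left(d,j \right)} = \frac{1}{3}$ ($g{\left(d,j \right)} = \frac{1}{6} \cdot 2 = \frac{1}{3}$)
$A{\left(F,T \right)} = - \frac{T}{7}$
$N{\left(c \right)} = \sqrt{\frac{1}{3} + c}$ ($N{\left(c \right)} = \sqrt{c + \frac{1}{3}} = \sqrt{\frac{1}{3} + c}$)
$N{\left(I{\left(-24 \right)} \right)} - A{\left(f,-103 \right)} = \frac{\sqrt{3 + 9 \left(-10 + 2 \left(-24\right)\right)}}{3} - \left(- \frac{1}{7}\right) \left(-103\right) = \frac{\sqrt{3 + 9 \left(-10 - 48\right)}}{3} - \frac{103}{7} = \frac{\sqrt{3 + 9 \left(-58\right)}}{3} - \frac{103}{7} = \frac{\sqrt{3 - 522}}{3} - \frac{103}{7} = \frac{\sqrt{-519}}{3} - \frac{103}{7} = \frac{i \sqrt{519}}{3} - \frac{103}{7} = - \frac{103}{7} + \frac{i \sqrt{519}}{3}$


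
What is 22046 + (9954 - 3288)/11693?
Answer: 23435504/1063 ≈ 22047.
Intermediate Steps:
22046 + (9954 - 3288)/11693 = 22046 + 6666*(1/11693) = 22046 + 606/1063 = 23435504/1063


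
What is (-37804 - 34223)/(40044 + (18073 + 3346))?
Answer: -72027/61463 ≈ -1.1719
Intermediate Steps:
(-37804 - 34223)/(40044 + (18073 + 3346)) = -72027/(40044 + 21419) = -72027/61463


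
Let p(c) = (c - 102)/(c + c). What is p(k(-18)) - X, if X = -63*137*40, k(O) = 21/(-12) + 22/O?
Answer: 73885139/214 ≈ 3.4526e+5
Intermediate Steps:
k(O) = -7/4 + 22/O (k(O) = 21*(-1/12) + 22/O = -7/4 + 22/O)
p(c) = (-102 + c)/(2*c) (p(c) = (-102 + c)/((2*c)) = (-102 + c)*(1/(2*c)) = (-102 + c)/(2*c))
X = -345240 (X = -8631*40 = -345240)
p(k(-18)) - X = (-102 + (-7/4 + 22/(-18)))/(2*(-7/4 + 22/(-18))) - 1*(-345240) = (-102 + (-7/4 + 22*(-1/18)))/(2*(-7/4 + 22*(-1/18))) + 345240 = (-102 + (-7/4 - 11/9))/(2*(-7/4 - 11/9)) + 345240 = (-102 - 107/36)/(2*(-107/36)) + 345240 = (½)*(-36/107)*(-3779/36) + 345240 = 3779/214 + 345240 = 73885139/214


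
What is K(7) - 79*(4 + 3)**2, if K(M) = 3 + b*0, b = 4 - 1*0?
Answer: -3868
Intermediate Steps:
b = 4 (b = 4 + 0 = 4)
K(M) = 3 (K(M) = 3 + 4*0 = 3 + 0 = 3)
K(7) - 79*(4 + 3)**2 = 3 - 79*(4 + 3)**2 = 3 - 79*7**2 = 3 - 79*49 = 3 - 3871 = -3868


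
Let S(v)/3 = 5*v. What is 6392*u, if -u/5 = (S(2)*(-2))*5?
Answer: 9588000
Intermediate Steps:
S(v) = 15*v (S(v) = 3*(5*v) = 15*v)
u = 1500 (u = -5*(15*2)*(-2)*5 = -5*30*(-2)*5 = -(-300)*5 = -5*(-300) = 1500)
6392*u = 6392*1500 = 9588000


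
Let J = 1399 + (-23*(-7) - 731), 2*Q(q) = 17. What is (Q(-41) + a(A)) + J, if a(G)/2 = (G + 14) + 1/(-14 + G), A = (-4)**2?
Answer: 1797/2 ≈ 898.50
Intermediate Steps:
Q(q) = 17/2 (Q(q) = (1/2)*17 = 17/2)
A = 16
a(G) = 28 + 2*G + 2/(-14 + G) (a(G) = 2*((G + 14) + 1/(-14 + G)) = 2*((14 + G) + 1/(-14 + G)) = 2*(14 + G + 1/(-14 + G)) = 28 + 2*G + 2/(-14 + G))
J = 829 (J = 1399 + (161 - 731) = 1399 - 570 = 829)
(Q(-41) + a(A)) + J = (17/2 + 2*(-195 + 16**2)/(-14 + 16)) + 829 = (17/2 + 2*(-195 + 256)/2) + 829 = (17/2 + 2*(1/2)*61) + 829 = (17/2 + 61) + 829 = 139/2 + 829 = 1797/2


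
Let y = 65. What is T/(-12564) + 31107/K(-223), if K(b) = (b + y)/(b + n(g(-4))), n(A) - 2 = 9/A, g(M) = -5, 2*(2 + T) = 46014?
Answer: 217682302861/4962780 ≈ 43863.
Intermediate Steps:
T = 23005 (T = -2 + (½)*46014 = -2 + 23007 = 23005)
n(A) = 2 + 9/A
K(b) = (65 + b)/(⅕ + b) (K(b) = (b + 65)/(b + (2 + 9/(-5))) = (65 + b)/(b + (2 + 9*(-⅕))) = (65 + b)/(b + (2 - 9/5)) = (65 + b)/(b + ⅕) = (65 + b)/(⅕ + b))
T/(-12564) + 31107/K(-223) = 23005/(-12564) + 31107/((5*(65 - 223)/(1 + 5*(-223)))) = 23005*(-1/12564) + 31107/((5*(-158)/(1 - 1115))) = -23005/12564 + 31107/((5*(-158)/(-1114))) = -23005/12564 + 31107/((5*(-1/1114)*(-158))) = -23005/12564 + 31107/(395/557) = -23005/12564 + 31107*(557/395) = -23005/12564 + 17326599/395 = 217682302861/4962780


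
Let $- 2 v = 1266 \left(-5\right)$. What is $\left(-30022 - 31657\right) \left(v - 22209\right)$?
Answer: $1174614876$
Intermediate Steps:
$v = 3165$ ($v = - \frac{1266 \left(-5\right)}{2} = \left(- \frac{1}{2}\right) \left(-6330\right) = 3165$)
$\left(-30022 - 31657\right) \left(v - 22209\right) = \left(-30022 - 31657\right) \left(3165 - 22209\right) = \left(-61679\right) \left(-19044\right) = 1174614876$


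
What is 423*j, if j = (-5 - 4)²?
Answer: 34263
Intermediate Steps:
j = 81 (j = (-9)² = 81)
423*j = 423*81 = 34263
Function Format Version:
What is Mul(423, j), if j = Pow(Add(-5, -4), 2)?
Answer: 34263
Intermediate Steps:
j = 81 (j = Pow(-9, 2) = 81)
Mul(423, j) = Mul(423, 81) = 34263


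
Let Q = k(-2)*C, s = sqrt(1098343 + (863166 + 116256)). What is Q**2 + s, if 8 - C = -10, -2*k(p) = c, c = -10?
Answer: 8100 + sqrt(2077765) ≈ 9541.4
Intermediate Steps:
k(p) = 5 (k(p) = -1/2*(-10) = 5)
C = 18 (C = 8 - 1*(-10) = 8 + 10 = 18)
s = sqrt(2077765) (s = sqrt(1098343 + 979422) = sqrt(2077765) ≈ 1441.4)
Q = 90 (Q = 5*18 = 90)
Q**2 + s = 90**2 + sqrt(2077765) = 8100 + sqrt(2077765)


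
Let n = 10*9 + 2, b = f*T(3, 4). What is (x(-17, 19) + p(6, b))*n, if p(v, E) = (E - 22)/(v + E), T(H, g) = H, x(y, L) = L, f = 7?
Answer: 47104/27 ≈ 1744.6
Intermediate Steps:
b = 21 (b = 7*3 = 21)
p(v, E) = (-22 + E)/(E + v)
n = 92 (n = 90 + 2 = 92)
(x(-17, 19) + p(6, b))*n = (19 + (-22 + 21)/(21 + 6))*92 = (19 - 1/27)*92 = (512/27)*92 = 47104/27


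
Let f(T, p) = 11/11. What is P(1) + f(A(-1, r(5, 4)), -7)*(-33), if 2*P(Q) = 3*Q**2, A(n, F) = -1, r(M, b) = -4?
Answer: -63/2 ≈ -31.500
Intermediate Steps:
P(Q) = 3*Q**2/2 (P(Q) = (3*Q**2)/2 = 3*Q**2/2)
f(T, p) = 1 (f(T, p) = 11*(1/11) = 1)
P(1) + f(A(-1, r(5, 4)), -7)*(-33) = (3/2)*1**2 + 1*(-33) = (3/2)*1 - 33 = 3/2 - 33 = -63/2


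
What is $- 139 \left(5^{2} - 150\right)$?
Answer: $17375$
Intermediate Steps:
$- 139 \left(5^{2} - 150\right) = - 139 \left(25 - 150\right) = \left(-139\right) \left(-125\right) = 17375$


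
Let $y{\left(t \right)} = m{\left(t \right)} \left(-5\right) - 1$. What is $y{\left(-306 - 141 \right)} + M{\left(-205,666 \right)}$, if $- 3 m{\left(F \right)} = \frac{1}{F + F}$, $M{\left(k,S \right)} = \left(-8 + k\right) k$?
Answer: $\frac{117106843}{2682} \approx 43664.0$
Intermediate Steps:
$M{\left(k,S \right)} = k \left(-8 + k\right)$
$m{\left(F \right)} = - \frac{1}{6 F}$ ($m{\left(F \right)} = - \frac{1}{3 \left(F + F\right)} = - \frac{1}{3 \cdot 2 F} = - \frac{\frac{1}{2} \frac{1}{F}}{3} = - \frac{1}{6 F}$)
$y{\left(t \right)} = -1 + \frac{5}{6 t}$ ($y{\left(t \right)} = - \frac{1}{6 t} \left(-5\right) - 1 = \frac{5}{6 t} - 1 = -1 + \frac{5}{6 t}$)
$y{\left(-306 - 141 \right)} + M{\left(-205,666 \right)} = \frac{\frac{5}{6} - \left(-306 - 141\right)}{-306 - 141} - 205 \left(-8 - 205\right) = \frac{\frac{5}{6} - \left(-306 - 141\right)}{-306 - 141} - -43665 = \frac{\frac{5}{6} - -447}{-447} + 43665 = - \frac{\frac{5}{6} + 447}{447} + 43665 = \left(- \frac{1}{447}\right) \frac{2687}{6} + 43665 = - \frac{2687}{2682} + 43665 = \frac{117106843}{2682}$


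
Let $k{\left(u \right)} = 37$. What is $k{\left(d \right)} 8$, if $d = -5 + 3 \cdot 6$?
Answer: $296$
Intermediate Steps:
$d = 13$ ($d = -5 + 18 = 13$)
$k{\left(d \right)} 8 = 37 \cdot 8 = 296$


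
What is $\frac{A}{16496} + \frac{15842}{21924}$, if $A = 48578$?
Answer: $\frac{165794213}{45207288} \approx 3.6674$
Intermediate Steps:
$\frac{A}{16496} + \frac{15842}{21924} = \frac{48578}{16496} + \frac{15842}{21924} = 48578 \cdot \frac{1}{16496} + 15842 \cdot \frac{1}{21924} = \frac{24289}{8248} + \frac{7921}{10962} = \frac{165794213}{45207288}$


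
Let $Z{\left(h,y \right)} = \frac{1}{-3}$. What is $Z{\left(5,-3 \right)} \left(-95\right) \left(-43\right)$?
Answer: $- \frac{4085}{3} \approx -1361.7$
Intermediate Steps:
$Z{\left(h,y \right)} = - \frac{1}{3}$
$Z{\left(5,-3 \right)} \left(-95\right) \left(-43\right) = \left(- \frac{1}{3}\right) \left(-95\right) \left(-43\right) = \frac{95}{3} \left(-43\right) = - \frac{4085}{3}$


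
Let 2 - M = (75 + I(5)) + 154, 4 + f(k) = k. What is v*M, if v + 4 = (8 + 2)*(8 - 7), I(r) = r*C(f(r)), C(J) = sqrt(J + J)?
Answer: -1362 - 30*sqrt(2) ≈ -1404.4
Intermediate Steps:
f(k) = -4 + k
C(J) = sqrt(2)*sqrt(J) (C(J) = sqrt(2*J) = sqrt(2)*sqrt(J))
I(r) = r*sqrt(2)*sqrt(-4 + r) (I(r) = r*(sqrt(2)*sqrt(-4 + r)) = r*sqrt(2)*sqrt(-4 + r))
v = 6 (v = -4 + (8 + 2)*(8 - 7) = -4 + 10*1 = -4 + 10 = 6)
M = -227 - 5*sqrt(2) (M = 2 - ((75 + 5*sqrt(-8 + 2*5)) + 154) = 2 - ((75 + 5*sqrt(-8 + 10)) + 154) = 2 - ((75 + 5*sqrt(2)) + 154) = 2 - (229 + 5*sqrt(2)) = 2 + (-229 - 5*sqrt(2)) = -227 - 5*sqrt(2) ≈ -234.07)
v*M = 6*(-227 - 5*sqrt(2)) = -1362 - 30*sqrt(2)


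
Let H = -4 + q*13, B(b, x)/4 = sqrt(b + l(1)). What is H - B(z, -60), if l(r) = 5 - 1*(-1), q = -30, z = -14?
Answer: -394 - 8*I*sqrt(2) ≈ -394.0 - 11.314*I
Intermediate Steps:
l(r) = 6 (l(r) = 5 + 1 = 6)
B(b, x) = 4*sqrt(6 + b) (B(b, x) = 4*sqrt(b + 6) = 4*sqrt(6 + b))
H = -394 (H = -4 - 30*13 = -4 - 390 = -394)
H - B(z, -60) = -394 - 4*sqrt(6 - 14) = -394 - 4*sqrt(-8) = -394 - 4*2*I*sqrt(2) = -394 - 8*I*sqrt(2)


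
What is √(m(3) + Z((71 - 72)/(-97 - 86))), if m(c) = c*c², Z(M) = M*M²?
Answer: 5*√1211234178/33489 ≈ 5.1962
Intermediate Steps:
Z(M) = M³
m(c) = c³
√(m(3) + Z((71 - 72)/(-97 - 86))) = √(3³ + ((71 - 72)/(-97 - 86))³) = √(27 + (-1/(-183))³) = √(27 + (-1*(-1/183))³) = √(27 + (1/183)³) = √(27 + 1/6128487) = √(165469150/6128487) = 5*√1211234178/33489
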